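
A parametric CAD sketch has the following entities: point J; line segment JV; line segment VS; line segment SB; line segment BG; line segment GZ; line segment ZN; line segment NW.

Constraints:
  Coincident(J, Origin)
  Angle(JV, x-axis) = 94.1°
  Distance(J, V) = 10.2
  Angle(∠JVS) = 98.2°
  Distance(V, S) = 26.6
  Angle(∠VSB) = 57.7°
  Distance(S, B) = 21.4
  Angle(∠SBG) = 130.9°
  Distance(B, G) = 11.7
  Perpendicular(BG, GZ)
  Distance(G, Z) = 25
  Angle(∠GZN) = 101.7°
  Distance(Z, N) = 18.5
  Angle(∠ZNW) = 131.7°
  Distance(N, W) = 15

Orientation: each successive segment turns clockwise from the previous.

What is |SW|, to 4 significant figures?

5.742

J is at the origin; JV runs at 94.1° with length 10.2, so V = (-0.7293, 10.17). ∠JVS = 98.2° gives VS at 12.30° from the x-axis; with |VS| = 26.6, S = (25.26, 15.84). ∠VSB = 57.7° gives SB at -110.0° from the x-axis; with |SB| = 21.4, B = (17.94, -4.269). ∠SBG = 130.9° gives BG at -159.1° from the x-axis; with |BG| = 11.7, G = (7.011, -8.443). The perpendicularity gives GZ at right angles to BG, so GZ runs at 110.9°; with |GZ| = 25.0, Z = (-1.908, 14.91). ∠GZN = 101.7° gives ZN at 32.60° from the x-axis; with |ZN| = 18.5, N = (13.68, 24.88). ∠ZNW = 131.7° gives NW at -15.70° from the x-axis; with |NW| = 15.0, W = (28.12, 20.82). Then |SW| = |W − S| = 5.742.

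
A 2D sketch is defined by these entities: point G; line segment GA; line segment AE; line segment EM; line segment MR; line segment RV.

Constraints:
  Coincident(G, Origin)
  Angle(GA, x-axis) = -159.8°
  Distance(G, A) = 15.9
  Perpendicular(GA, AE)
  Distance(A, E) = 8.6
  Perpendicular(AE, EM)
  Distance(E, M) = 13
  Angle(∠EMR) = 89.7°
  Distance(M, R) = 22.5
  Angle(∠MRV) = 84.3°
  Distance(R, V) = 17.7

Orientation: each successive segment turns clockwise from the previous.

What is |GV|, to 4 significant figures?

23.88

∠EMR = 89.7° gives MR at -70.10° from the x-axis; with |MR| = 22.5, R = (1.967, -14.09). ∠MRV = 84.3° gives RV at -165.8° from the x-axis; with |RV| = 17.7, V = (-15.19, -18.43). Then |GV| = |V − G| = 23.88.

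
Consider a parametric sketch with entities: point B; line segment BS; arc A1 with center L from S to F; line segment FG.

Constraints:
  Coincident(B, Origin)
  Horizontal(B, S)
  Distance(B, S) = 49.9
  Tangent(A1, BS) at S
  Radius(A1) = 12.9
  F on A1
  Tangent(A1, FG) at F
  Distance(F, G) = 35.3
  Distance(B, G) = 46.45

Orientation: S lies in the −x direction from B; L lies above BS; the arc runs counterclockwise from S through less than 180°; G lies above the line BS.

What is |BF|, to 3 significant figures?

38.9

B is at the origin; B and S share the same y with |BS| = 49.9 and S on the −x side, so S = (-49.9, 0.00). The tangent condition forces LS to be normal to BS, so L = S + (0, 12.9) = (-49.9, 12.9). Since LF ⟂ FG (tangency), |LG| = √(12.9² + 35.3²) = 37.6 regardless of where F sits on A1. So G lies on both circle(B, 46.45) and circle(L, 37.6); the above-BS intersection is G = (-23.8, 39.9). F is the foot of the tangent from G: F = (-38.1, 7.66).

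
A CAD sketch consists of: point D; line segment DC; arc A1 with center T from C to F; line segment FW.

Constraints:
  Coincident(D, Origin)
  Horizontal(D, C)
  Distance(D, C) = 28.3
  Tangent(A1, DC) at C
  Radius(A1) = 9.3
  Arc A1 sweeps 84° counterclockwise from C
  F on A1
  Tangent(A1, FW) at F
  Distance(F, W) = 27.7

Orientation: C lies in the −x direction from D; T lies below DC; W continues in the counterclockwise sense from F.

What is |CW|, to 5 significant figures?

37.876

On A1, C sits at bearing 90° from T; an 84° counterclockwise sweep puts F at bearing 174°, so F = T + 9.3·(cos 174°, sin 174°) = (-37.549, -8.3279). Tangency of A1 to FW means the radius TF is perpendicular to FW, so FW runs along (−sin 174°, cos 174°); with |FW| = 27.7, W = (-40.444, -35.876). Then |CW| = |W − C| = 37.876.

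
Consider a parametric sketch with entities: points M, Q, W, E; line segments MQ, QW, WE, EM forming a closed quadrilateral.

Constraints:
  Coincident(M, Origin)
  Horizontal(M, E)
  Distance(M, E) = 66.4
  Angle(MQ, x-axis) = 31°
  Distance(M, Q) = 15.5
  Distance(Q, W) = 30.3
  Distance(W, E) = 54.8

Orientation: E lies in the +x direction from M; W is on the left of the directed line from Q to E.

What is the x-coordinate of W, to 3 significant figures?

25.0

M is at the origin; M and E share the same y with |ME| = 66.4 and E in +x, so E = (66.4, 0). MQ runs at 31.0° with |MQ| = 15.5, so Q = (13.3, 7.98). W is determined by |QW| = 30.3 and |WE| = 54.8 together: it lies at the intersection of circle(Q, 30.3) and circle(E, 54.8). With |QE| = 53.7, the foot of the radical line on QE is 7.45 from Q and the perpendicular offset is √(30.3² − 7.45²) = 29.4. Taking the left-of-QE solution: W = (25.0, 35.9).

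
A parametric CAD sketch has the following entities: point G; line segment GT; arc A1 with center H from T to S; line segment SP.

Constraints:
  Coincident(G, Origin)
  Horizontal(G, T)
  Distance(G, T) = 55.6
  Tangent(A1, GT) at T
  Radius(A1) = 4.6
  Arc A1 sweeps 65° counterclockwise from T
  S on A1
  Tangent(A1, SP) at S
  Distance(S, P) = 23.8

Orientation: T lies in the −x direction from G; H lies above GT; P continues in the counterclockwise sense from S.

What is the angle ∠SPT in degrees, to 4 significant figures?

5.425°

On A1, T sits at bearing -90° from H; a 65° counterclockwise sweep puts S at bearing -25°, so S = H + 4.6·(cos -25°, sin -25°) = (-51.43, 2.656). Since A1 is tangent to SP there, HS ⟂ SP, so SP runs along (−sin -25°, cos -25°); with |SP| = 23.8, P = (-41.37, 24.23). Then cos ∠SPT = PS·PT / (|PS||PT|), giving 5.425°.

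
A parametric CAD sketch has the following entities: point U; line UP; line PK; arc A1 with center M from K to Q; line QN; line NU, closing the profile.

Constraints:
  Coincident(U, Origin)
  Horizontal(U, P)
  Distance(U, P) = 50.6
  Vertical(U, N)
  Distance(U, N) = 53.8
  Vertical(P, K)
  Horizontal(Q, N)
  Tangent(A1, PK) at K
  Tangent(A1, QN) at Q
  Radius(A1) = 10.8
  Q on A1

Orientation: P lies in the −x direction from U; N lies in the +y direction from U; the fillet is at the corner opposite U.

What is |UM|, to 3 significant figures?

58.6

U is at the origin; U and P share the same y with |UP| = 50.6 and P on the −x side, so P = (-50.6, 0.00). U and N share the same x with |UN| = 53.8 and N on the +y side, so N = (0.00, 53.8). The virtual corner opposite U is at (-50.6, 53.8). The tangent condition forces MK to be normal to PK and the tangent condition forces MQ to be normal to QN, with radius 10.8, so the center M sits 10.8 in from both sides at M = (-39.8, 43.0). Then |UM| = |M − U| = 58.6.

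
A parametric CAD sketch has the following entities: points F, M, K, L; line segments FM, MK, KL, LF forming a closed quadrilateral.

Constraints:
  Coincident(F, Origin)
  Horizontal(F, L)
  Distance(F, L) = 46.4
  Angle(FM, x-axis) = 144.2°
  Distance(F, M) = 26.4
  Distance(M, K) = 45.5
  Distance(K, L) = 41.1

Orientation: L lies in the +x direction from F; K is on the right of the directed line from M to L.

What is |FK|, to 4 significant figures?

20.32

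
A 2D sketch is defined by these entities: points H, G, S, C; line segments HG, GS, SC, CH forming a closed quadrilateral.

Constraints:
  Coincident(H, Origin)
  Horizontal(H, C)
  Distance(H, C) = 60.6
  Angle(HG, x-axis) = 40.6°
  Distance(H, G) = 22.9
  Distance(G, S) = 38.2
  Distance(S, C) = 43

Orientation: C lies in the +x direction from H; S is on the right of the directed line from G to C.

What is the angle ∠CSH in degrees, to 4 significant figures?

104.8°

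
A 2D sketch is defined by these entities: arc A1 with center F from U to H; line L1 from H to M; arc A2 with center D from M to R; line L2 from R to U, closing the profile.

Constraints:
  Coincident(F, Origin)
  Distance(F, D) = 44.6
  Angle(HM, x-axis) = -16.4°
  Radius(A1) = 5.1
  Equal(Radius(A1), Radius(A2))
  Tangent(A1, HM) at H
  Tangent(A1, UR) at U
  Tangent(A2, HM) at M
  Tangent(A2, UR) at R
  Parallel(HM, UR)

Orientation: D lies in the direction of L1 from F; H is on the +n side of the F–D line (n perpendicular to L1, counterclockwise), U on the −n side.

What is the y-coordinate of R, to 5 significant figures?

-17.485

The slot axis is L1's direction at -16.4°, so u = (cos -16.4°, sin -16.4°) = (0.95931, -0.28234) and n = (−sin -16.4°, cos -16.4°) = (0.28234, 0.95931). F is at the origin and D lies 44.6 along u from F, so D = 44.6·u = (42.785, -12.592). Tangency of A1 to both parallel lines with radius 5.1 puts H and U at F ± 5.1·n: H = (1.4399, 4.8925), U = (-1.4399, -4.8925). Equal radii place M and R the same way about D: M = D + 5.1·n = (44.225, -7.6999), R = D − 5.1·n = (41.345, -17.485). So R.y = -17.485.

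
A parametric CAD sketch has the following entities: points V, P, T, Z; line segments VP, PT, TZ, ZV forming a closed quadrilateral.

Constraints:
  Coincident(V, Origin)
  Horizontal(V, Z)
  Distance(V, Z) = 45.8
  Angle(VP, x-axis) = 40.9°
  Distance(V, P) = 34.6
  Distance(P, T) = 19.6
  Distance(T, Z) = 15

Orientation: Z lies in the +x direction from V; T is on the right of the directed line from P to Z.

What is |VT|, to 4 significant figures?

31.49

Checks: |PT| = 19.60 ✓; |TZ| = 15.00 ✓.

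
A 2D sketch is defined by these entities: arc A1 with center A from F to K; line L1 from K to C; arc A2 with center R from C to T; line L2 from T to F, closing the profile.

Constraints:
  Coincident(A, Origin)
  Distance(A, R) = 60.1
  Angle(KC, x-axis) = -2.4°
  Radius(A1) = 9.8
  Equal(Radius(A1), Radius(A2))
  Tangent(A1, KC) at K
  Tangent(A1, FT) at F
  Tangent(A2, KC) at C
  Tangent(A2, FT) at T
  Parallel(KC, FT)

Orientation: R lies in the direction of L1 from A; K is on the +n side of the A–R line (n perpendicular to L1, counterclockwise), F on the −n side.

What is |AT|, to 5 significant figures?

60.894

The slot axis is L1's direction at -2.4°, so u = (cos -2.4°, sin -2.4°) = (0.99912, -0.041876) and n = (−sin -2.4°, cos -2.4°) = (0.041876, 0.99912). A is at the origin and R lies 60.1 along u from A, so R = 60.1·u = (60.047, -2.5167). Tangency of A1 to both parallel lines with radius 9.8 puts K and F at A ± 9.8·n: K = (0.41038, 9.7914), F = (-0.41038, -9.7914). Equal radii place C and T the same way about R: C = R + 9.8·n = (60.458, 7.2747), T = R − 9.8·n = (59.637, -12.308). Then |AT| = |T − A| = 60.894.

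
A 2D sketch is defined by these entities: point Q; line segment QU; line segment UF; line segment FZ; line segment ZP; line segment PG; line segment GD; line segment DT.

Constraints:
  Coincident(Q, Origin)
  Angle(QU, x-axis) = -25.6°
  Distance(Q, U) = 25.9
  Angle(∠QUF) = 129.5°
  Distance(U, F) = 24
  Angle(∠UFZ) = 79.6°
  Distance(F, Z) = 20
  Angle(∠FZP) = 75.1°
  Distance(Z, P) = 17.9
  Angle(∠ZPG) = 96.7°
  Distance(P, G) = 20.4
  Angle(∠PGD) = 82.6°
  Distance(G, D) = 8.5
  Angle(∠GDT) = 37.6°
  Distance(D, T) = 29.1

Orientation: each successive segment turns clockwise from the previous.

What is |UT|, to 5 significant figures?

10.402

Q is at the origin; QU runs at -25.6° with length 25.9, so U = (23.357, -11.191). ∠QUF = 129.5° gives UF at -76.100° from the x-axis; with |UF| = 24.0, F = (29.123, -34.488). ∠UFZ = 79.6° gives FZ at -176.50° from the x-axis; with |FZ| = 20.0, Z = (9.1602, -35.709). ∠FZP = 75.1° gives ZP at 78.600° from the x-axis; with |ZP| = 17.9, P = (12.698, -18.162). ∠ZPG = 96.7° gives PG at -4.7000° from the x-axis; with |PG| = 20.4, G = (33.030, -19.834). ∠PGD = 82.6° gives GD at -102.10° from the x-axis; with |GD| = 8.5, D = (31.248, -28.145). ∠GDT = 37.6° gives DT at 115.50° from the x-axis; with |DT| = 29.1, T = (18.720, -1.8798). Then |UT| = |T − U| = 10.402.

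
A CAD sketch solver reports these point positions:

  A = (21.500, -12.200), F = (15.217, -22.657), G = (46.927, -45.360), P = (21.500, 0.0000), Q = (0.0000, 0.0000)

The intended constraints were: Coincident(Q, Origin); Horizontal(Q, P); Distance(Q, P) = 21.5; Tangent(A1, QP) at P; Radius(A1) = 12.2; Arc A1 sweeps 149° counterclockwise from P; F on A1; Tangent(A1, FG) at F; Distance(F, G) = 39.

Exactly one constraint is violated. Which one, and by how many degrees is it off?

Tangent(A1, FG) at F — off by 4.60°.

Q = (0.00, 0.00) ✓; Q.y = 0.00, P.y = 0.00 ✓; |QP| = 21.50 ✓; ∠(AP, PQ) = 90.00° ✓; |AP| = 12.20 ✓; bearing(A→F) − bearing(A→P) = 149.0° ✓; |AF| = 12.20 ✓; ∠(AF, FG) = 94.60° ✗; |FG| = 39.00 ✓.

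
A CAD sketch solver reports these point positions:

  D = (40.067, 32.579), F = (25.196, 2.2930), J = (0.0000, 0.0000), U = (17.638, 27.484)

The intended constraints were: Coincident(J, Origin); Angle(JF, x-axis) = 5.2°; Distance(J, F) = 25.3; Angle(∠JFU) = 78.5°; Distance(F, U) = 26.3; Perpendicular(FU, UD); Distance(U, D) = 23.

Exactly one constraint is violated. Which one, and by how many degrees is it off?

Perpendicular(FU, UD) — off by 3.90°.

J = (0.00, 0.00) ✓; JF at 5.200° ✓; |JF| = 25.30 ✓; ∠JFU = 78.50° ✓; |FU| = 26.30 ✓; ∠(FU, UD) = 93.90° ✗; |UD| = 23.00 ✓.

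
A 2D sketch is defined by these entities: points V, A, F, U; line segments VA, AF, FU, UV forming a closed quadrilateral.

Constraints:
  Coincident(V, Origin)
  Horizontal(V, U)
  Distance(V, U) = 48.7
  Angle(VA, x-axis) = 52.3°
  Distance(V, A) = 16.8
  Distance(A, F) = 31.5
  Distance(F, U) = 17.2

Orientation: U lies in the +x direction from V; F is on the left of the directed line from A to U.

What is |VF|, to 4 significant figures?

44.54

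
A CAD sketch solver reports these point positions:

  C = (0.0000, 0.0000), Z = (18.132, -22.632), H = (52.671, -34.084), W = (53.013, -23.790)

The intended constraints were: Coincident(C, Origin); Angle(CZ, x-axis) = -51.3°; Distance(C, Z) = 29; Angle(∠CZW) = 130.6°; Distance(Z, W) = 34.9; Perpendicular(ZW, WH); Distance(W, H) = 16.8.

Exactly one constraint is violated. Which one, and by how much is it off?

Distance(W, H) = 16.8 — off by 6.50.

C = (0.00, 0.00) ✓; CZ at -51.30° ✓; |CZ| = 29.00 ✓; ∠CZW = 130.6° ✓; |ZW| = 34.90 ✓; ∠(ZW, WH) = 90.00° ✓; |WH| = 10.30 ✗.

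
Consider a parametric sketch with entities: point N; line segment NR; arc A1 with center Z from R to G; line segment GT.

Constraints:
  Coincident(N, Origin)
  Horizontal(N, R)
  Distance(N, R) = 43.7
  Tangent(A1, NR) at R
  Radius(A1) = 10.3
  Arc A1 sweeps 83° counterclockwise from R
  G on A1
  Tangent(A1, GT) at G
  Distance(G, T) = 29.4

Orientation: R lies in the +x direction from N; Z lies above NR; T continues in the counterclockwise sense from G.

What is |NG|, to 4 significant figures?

54.68

N is at the origin; NR is horizontal with |NR| = 43.7 and R on the +x side, so R = (43.70, 0.000). Tangency of A1 to NR means the radius ZR is perpendicular to NR, so Z = R + (0, 10.3) = (43.70, 10.30). On A1, R sits at bearing -90° from Z; an 83° counterclockwise sweep puts G at bearing -7°, so G = Z + 10.3·(cos -7°, sin -7°) = (53.92, 9.045). Then |NG| = |G − N| = 54.68.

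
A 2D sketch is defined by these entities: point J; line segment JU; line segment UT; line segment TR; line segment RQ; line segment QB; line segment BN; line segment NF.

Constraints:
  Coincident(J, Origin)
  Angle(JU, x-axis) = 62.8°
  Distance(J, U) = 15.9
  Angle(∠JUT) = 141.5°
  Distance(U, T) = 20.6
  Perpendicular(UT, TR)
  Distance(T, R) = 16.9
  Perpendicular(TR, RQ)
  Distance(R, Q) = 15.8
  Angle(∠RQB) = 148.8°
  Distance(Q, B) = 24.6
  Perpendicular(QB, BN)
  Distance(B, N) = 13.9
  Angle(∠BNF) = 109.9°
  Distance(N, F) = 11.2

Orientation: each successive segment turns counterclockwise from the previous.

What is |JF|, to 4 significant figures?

21.10

J is at the origin; JU runs at 62.8° with length 15.9, so U = (7.268, 14.14). ∠JUT = 141.5° gives UT at 101.3° from the x-axis; with |UT| = 20.6, T = (3.231, 34.34). UT ⟂ TR, so TR runs at -168.7°; with |TR| = 16.9, R = (-13.34, 31.03). TR ⟂ RQ, so RQ runs at -78.70°; with |RQ| = 15.8, Q = (-10.25, 15.54). ∠RQB = 148.8° gives QB at -47.50° from the x-axis; with |QB| = 24.6, B = (6.374, -2.600). QB is perpendicular to BN, so BN runs at 42.50°; with |BN| = 13.9, N = (16.62, 6.791). ∠BNF = 109.9° gives NF at 112.6° from the x-axis; with |NF| = 11.2, F = (12.32, 17.13). Then |JF| = |F − J| = 21.10.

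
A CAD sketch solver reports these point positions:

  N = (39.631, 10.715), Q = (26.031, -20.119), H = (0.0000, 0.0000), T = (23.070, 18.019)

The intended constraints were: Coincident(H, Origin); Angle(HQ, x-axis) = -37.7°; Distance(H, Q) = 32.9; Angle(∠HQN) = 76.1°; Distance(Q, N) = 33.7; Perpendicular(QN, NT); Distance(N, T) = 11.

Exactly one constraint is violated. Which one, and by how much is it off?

Distance(N, T) = 11 — off by 7.10.

H = (0.00, 0.00) ✓; HQ at -37.70° ✓; |HQ| = 32.90 ✓; ∠HQN = 76.10° ✓; |QN| = 33.70 ✓; ∠(QN, NT) = 90.00° ✓; |NT| = 18.10 ✗.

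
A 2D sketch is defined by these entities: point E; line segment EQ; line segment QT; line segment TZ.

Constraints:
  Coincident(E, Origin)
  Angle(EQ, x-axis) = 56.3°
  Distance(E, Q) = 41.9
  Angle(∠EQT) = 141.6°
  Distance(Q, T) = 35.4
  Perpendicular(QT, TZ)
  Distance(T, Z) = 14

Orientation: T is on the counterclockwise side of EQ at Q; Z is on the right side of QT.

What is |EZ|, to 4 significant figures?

79.11

E is at the origin; EQ runs at 56.3° with length 41.9, so Q = 41.9·(cos 56.3°, sin 56.3°) = (23.25, 34.86). ∠EQT = 141.6°, so QT runs at 56.3° + (180° − 141.6°) = 94.70° from the x-axis; with |QT| = 35.4, T = Q + 35.4·(cos 94.70°, sin 94.70°) = (20.35, 70.14). QT ⟂ TZ; with |TZ| = 14.0 on the right of QT, Z = T + 14.0·(0.9966, 0.08194) = (34.30, 71.29). Then |EZ| = |Z − E| = 79.11.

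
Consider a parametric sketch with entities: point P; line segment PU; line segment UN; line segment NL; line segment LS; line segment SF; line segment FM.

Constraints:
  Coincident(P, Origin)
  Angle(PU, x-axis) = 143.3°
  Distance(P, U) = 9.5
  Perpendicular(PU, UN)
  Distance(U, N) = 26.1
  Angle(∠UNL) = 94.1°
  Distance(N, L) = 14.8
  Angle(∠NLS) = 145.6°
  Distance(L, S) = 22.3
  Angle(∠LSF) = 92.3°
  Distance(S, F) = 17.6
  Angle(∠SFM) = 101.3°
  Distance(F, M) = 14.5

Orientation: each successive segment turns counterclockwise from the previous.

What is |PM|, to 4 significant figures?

5.114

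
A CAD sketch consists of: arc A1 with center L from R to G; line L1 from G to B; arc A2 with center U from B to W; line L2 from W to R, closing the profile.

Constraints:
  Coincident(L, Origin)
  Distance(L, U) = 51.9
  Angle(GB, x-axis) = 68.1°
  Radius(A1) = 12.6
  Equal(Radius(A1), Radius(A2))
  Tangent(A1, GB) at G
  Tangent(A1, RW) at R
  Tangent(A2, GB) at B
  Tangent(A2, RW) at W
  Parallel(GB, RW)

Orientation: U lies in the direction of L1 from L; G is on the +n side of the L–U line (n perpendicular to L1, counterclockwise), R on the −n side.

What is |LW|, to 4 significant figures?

53.41

The slot axis is L1's direction at 68.1°, so u = (cos 68.1°, sin 68.1°) = (0.3730, 0.9278) and n = (−sin 68.1°, cos 68.1°) = (-0.9278, 0.3730). L is at the origin and U lies 51.9 along u from L, so U = 51.9·u = (19.36, 48.15). Tangency of A1 to both parallel lines with radius 12.6 puts G and R at L ± 12.6·n: G = (-11.69, 4.700), R = (11.69, -4.700). Equal radii place B and W the same way about U: B = U + 12.6·n = (7.667, 52.85), W = U − 12.6·n = (31.05, 43.46). Then |LW| = |W − L| = 53.41.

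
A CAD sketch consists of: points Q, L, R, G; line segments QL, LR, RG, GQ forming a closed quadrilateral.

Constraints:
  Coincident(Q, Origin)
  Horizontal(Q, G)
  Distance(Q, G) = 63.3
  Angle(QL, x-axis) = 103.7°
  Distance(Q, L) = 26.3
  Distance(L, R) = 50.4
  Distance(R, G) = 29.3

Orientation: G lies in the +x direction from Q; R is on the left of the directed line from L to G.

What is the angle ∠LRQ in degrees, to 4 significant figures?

30.57°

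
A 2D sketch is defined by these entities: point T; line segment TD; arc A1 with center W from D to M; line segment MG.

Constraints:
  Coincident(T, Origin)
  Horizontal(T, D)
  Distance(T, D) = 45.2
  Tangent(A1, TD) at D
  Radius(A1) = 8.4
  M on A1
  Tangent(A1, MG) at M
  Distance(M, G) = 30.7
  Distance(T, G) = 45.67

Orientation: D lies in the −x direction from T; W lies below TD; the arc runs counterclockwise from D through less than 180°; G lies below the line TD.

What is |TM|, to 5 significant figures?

52.990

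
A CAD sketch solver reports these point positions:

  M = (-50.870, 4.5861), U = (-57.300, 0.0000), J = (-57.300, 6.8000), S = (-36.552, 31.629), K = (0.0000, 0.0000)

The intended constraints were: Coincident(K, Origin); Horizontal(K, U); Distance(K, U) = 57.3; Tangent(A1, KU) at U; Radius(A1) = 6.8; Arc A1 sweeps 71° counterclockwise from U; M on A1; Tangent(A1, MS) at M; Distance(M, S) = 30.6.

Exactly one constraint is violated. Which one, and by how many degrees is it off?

Tangent(A1, MS) at M — off by 8.90°.

K = (0.00, 0.00) ✓; K.y = 0.00, U.y = 0.00 ✓; |KU| = 57.30 ✓; ∠(JU, UK) = 90.00° ✓; |JU| = 6.800 ✓; bearing(J→M) − bearing(J→U) = 71.00° ✓; |JM| = 6.800 ✓; ∠(JM, MS) = 98.90° ✗; |MS| = 30.60 ✓.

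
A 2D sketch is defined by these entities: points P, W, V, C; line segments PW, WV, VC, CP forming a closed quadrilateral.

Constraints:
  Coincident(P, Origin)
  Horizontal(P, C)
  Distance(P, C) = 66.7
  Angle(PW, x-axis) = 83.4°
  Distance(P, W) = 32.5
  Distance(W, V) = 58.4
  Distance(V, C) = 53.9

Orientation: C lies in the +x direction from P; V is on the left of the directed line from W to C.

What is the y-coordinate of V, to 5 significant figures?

53.233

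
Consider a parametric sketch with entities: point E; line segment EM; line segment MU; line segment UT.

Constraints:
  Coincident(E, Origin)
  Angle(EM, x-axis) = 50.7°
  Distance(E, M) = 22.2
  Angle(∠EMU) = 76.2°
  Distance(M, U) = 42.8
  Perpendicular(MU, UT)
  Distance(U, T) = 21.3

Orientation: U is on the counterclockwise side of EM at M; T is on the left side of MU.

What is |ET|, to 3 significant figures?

37.5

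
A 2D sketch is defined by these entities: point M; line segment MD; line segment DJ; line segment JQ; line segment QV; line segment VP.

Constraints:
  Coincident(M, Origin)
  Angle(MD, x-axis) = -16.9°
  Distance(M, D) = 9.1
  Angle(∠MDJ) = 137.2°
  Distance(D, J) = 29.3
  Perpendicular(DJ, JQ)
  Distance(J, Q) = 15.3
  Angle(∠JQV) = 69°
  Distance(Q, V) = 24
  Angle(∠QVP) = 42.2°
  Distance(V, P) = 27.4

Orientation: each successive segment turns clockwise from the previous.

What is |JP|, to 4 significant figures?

4.490

∠JQV = 69.0° gives QV at 99.30° from the x-axis; with |QV| = 24.0, V = (6.401, -11.98). ∠QVP = 42.2° gives VP at -38.50° from the x-axis; with |VP| = 27.4, P = (27.84, -29.03). Then |JP| = |P − J| = 4.490.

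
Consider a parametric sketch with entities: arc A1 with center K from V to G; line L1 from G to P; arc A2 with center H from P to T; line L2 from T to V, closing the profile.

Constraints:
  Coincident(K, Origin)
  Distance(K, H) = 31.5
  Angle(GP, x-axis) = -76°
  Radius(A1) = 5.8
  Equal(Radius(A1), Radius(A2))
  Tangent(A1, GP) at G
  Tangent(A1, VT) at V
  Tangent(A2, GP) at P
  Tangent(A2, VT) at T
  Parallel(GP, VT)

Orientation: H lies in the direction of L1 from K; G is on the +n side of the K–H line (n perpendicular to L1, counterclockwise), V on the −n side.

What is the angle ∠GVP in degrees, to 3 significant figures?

69.8°

The slot axis is L1's direction at -76.0°, so u = (cos -76.0°, sin -76.0°) = (0.242, -0.970) and n = (−sin -76.0°, cos -76.0°) = (0.970, 0.242). K is at the origin and H lies 31.5 along u from K, so H = 31.5·u = (7.62, -30.6). Tangency of A1 to both parallel lines with radius 5.8 puts G and V at K ± 5.8·n: G = (5.63, 1.40), V = (-5.63, -1.40). Equal radii place P and T the same way about H: P = H + 5.8·n = (13.2, -29.2), T = H − 5.8·n = (1.99, -32.0). Then cos ∠GVP = VG·VP / (|VG||VP|), giving 69.8°.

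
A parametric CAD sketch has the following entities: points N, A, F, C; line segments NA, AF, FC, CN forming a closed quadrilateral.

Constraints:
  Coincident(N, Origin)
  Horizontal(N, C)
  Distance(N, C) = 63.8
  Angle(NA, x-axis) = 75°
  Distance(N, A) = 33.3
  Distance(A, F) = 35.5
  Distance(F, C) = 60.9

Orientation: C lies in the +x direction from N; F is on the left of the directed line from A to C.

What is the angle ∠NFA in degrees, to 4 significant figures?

17.56°

N is at the origin; N and C share the same y with |NC| = 63.8 and C in +x, so C = (63.8, 0). NA runs at 75.0° with |NA| = 33.3, so A = (8.619, 32.17). F is determined by |AF| = 35.5 and |FC| = 60.9 together: it lies at the intersection of circle(A, 35.5) and circle(C, 60.9). With |AC| = 63.87, the foot of the radical line on AC is 12.77 from A and the perpendicular offset is √(35.5² − 12.77²) = 33.12. Taking the left-of-AC solution: F = (36.33, 54.35).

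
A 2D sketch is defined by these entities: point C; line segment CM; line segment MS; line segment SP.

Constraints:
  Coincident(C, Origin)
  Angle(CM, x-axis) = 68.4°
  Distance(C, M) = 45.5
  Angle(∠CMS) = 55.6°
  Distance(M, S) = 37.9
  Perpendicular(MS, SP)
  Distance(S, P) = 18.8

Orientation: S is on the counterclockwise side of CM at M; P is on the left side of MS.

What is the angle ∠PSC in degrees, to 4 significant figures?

17.99°

C is at the origin; CM runs at 68.4° with length 45.5, so M = 45.5·(cos 68.4°, sin 68.4°) = (16.75, 42.30). ∠CMS = 55.6°, so MS runs at 68.4° + (180° − 55.6°) = 192.8° from the x-axis; with |MS| = 37.9, S = M + 37.9·(cos 192.8°, sin 192.8°) = (-20.21, 33.91). The perpendicularity gives SP at right angles to MS; with |SP| = 18.8 on the left of MS, P = S + 18.8·(0.2215, -0.9751) = (-16.04, 15.58). Then cos ∠PSC = SP·SC / (|SP||SC|), giving 17.99°.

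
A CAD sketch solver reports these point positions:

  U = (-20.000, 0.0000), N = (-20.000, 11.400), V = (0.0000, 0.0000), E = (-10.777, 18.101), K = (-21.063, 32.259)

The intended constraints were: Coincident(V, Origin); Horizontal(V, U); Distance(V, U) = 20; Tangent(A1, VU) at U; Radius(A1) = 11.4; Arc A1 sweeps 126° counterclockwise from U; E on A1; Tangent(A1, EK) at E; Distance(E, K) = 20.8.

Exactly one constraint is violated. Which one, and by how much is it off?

Distance(E, K) = 20.8 — off by 3.30.

V = (0.00, 0.00) ✓; V.y = 0.00, U.y = 0.00 ✓; |VU| = 20.00 ✓; ∠(NU, UV) = 90.00° ✓; |NU| = 11.40 ✓; bearing(N→E) − bearing(N→U) = 126.0° ✓; |NE| = 11.40 ✓; ∠(NE, EK) = 90.00° ✓; |EK| = 17.50 ✗.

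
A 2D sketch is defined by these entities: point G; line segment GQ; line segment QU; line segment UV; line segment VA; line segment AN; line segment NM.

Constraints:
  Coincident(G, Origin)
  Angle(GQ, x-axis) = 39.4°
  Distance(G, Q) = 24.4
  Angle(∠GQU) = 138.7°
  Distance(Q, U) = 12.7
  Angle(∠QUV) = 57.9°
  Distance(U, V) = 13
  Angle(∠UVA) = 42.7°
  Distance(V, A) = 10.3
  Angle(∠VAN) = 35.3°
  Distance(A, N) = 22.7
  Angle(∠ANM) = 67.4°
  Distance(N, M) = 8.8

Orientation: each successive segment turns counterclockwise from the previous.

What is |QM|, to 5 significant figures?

23.526

G is at the origin; GQ runs at 39.4° with length 24.4, so Q = (18.855, 15.487). ∠GQU = 138.7° gives QU at 80.700° from the x-axis; with |QU| = 12.7, U = (20.907, 28.020). ∠QUV = 57.9° gives UV at -157.20° from the x-axis; with |UV| = 13.0, V = (8.9228, 22.983). ∠UVA = 42.7° gives VA at -19.900° from the x-axis; with |VA| = 10.3, A = (18.608, 19.477). ∠VAN = 35.3° gives AN at 124.80° from the x-axis; with |AN| = 22.7, N = (5.6526, 38.117). ∠ANM = 67.4° gives NM at -122.60° from the x-axis; with |NM| = 8.8, M = (0.91143, 30.703). Then |QM| = |M − Q| = 23.526.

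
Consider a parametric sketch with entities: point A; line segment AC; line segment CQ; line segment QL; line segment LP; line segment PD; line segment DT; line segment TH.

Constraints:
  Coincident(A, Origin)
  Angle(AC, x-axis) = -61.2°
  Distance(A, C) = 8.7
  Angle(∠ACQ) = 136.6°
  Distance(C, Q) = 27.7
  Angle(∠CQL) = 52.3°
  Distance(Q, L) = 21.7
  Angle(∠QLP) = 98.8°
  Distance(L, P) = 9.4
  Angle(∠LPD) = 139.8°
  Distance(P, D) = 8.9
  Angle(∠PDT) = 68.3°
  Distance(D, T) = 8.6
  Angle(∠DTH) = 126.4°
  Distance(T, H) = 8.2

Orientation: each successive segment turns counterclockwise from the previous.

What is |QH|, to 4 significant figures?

15.84

A is at the origin; AC runs at -61.2° with length 8.7, so C = (4.191, -7.624). ∠ACQ = 136.6° gives CQ at -17.80° from the x-axis; with |CQ| = 27.7, Q = (30.57, -16.09). ∠CQL = 52.3° gives QL at 109.9° from the x-axis; with |QL| = 21.7, L = (23.18, 4.313). ∠QLP = 98.8° gives LP at -168.9° from the x-axis; with |LP| = 9.4, P = (13.95, 2.503). ∠LPD = 139.8° gives PD at -128.7° from the x-axis; with |PD| = 8.9, D = (8.390, -4.443). ∠PDT = 68.3° gives DT at -17.00° from the x-axis; with |DT| = 8.6, T = (16.61, -6.957). ∠DTH = 126.4° gives TH at 36.60° from the x-axis; with |TH| = 8.2, H = (23.20, -2.068). Then |QH| = |H − Q| = 15.84.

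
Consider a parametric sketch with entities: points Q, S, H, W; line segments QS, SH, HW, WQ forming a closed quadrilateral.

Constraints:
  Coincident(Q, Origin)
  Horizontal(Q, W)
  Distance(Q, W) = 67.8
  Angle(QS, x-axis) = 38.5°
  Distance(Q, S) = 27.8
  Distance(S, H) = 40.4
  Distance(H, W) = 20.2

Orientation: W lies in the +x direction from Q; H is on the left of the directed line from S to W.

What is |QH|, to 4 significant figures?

65.06

Q is at the origin; Q and W share the same y with |QW| = 67.8 and W in +x, so W = (67.8, 0). QS runs at 38.5° with |QS| = 27.8, so S = (21.76, 17.31). H is determined by |SH| = 40.4 and |HW| = 20.2 together: it lies at the intersection of circle(S, 40.4) and circle(W, 20.2). With |SW| = 49.19, the foot of the radical line on SW is 37.04 from S and the perpendicular offset is √(40.4² − 37.04²) = 16.14. Taking the left-of-SW solution: H = (62.10, 19.38).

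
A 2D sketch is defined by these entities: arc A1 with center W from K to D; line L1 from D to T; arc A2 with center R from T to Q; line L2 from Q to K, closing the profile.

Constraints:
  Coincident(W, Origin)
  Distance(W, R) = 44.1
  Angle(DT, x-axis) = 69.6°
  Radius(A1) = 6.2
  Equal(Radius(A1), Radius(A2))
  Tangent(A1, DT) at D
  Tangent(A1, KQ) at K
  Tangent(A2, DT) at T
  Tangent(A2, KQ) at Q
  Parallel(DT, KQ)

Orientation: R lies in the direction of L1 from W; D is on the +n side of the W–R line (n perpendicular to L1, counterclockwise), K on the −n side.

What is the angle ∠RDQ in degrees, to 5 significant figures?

7.7021°

Tangency of A1 to both parallel lines with radius 6.2 puts D and K at W ± 6.2·n: D = (-5.8111, 2.1611), K = (5.8111, -2.1611). Equal radii place T and Q the same way about R: T = R + 6.2·n = (9.5609, 43.495), Q = R − 6.2·n = (21.183, 39.173). Then cos ∠RDQ = DR·DQ / (|DR||DQ|), giving 7.7021°.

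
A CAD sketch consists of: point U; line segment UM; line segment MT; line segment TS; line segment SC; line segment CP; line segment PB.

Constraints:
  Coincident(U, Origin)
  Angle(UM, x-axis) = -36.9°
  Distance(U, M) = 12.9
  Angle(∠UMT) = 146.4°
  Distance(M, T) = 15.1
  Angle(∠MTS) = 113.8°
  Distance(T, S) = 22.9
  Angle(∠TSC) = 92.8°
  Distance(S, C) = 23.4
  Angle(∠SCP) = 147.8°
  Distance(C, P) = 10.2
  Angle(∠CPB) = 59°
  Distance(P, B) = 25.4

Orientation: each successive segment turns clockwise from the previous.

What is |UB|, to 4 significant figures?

19.37

∠SCP = 147.8° gives CP at 103.9° from the x-axis; with |CP| = 10.2, P = (-20.62, -11.56). ∠CPB = 59.0° gives PB at -17.10° from the x-axis; with |PB| = 25.4, B = (3.656, -19.03). Then |UB| = |B − U| = 19.37.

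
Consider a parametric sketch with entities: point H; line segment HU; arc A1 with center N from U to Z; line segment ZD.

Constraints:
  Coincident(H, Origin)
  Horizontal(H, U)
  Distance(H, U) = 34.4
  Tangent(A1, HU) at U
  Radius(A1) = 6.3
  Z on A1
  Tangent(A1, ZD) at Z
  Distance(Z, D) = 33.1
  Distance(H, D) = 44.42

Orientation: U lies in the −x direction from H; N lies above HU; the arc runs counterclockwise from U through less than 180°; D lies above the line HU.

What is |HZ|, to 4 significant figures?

28.67

Checks: |HU| = 34.40 ✓; |NZ| = 6.300 ✓; ∠(NZ, ZD) = 90.00° ✓; |ZD| = 33.10 ✓; |HD| = 44.42 ✓.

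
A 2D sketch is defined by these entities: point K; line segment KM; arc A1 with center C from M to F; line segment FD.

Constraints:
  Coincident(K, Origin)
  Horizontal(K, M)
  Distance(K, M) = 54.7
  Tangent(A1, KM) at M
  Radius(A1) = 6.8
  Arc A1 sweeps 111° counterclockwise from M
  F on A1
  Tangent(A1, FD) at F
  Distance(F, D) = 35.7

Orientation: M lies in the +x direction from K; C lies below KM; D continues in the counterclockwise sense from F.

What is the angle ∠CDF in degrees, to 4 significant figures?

10.78°

On A1, M sits at bearing 90° from C; a 111° counterclockwise sweep puts F at bearing 201°, so F = C + 6.8·(cos 201°, sin 201°) = (48.35, -9.237). Tangency of A1 to FD means the radius CF is perpendicular to FD, so FD runs along (−sin 201°, cos 201°); with |FD| = 35.7, D = (61.15, -42.57). Then cos ∠CDF = DC·DF / (|DC||DF|), giving 10.78°.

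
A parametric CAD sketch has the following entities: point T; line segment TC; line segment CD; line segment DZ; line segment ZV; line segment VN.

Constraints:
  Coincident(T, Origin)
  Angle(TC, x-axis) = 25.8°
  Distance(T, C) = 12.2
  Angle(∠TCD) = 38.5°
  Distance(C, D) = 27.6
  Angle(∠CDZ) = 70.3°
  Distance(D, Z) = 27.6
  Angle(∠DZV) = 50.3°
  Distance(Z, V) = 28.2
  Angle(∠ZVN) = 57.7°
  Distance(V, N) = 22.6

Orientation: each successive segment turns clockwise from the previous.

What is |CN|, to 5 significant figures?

26.638

T is at the origin; TC runs at 25.8° with length 12.2, so C = (10.984, 5.3098). ∠TCD = 38.5° gives CD at -115.70° from the x-axis; with |CD| = 27.6, D = (-0.98510, -19.560). ∠CDZ = 70.3° gives DZ at 134.60° from the x-axis; with |DZ| = 27.6, Z = (-20.365, 0.092012). ∠DZV = 50.3° gives ZV at 4.9000° from the x-axis; with |ZV| = 28.2, V = (7.7324, 2.5008). ∠ZVN = 57.7° gives VN at -117.40° from the x-axis; with |VN| = 22.6, N = (-2.6681, -17.564). Then |CN| = |N − C| = 26.638.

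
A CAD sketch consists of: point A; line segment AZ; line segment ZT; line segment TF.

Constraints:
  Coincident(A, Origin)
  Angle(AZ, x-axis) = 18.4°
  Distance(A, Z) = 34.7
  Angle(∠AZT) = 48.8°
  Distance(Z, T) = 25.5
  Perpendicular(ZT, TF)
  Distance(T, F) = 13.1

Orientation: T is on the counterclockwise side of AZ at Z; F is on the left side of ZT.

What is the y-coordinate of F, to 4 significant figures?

12.56

∠AZT = 48.8°, so ZT runs at 18.4° + (180° − 48.8°) = 149.6° from the x-axis; with |ZT| = 25.5, T = Z + 25.5·(cos 149.6°, sin 149.6°) = (10.93, 23.86). ZT ⟂ TF; with |TF| = 13.1 on the left of ZT, F = T + 13.1·(-0.5060, -0.8625) = (4.303, 12.56). So F.y = 12.56.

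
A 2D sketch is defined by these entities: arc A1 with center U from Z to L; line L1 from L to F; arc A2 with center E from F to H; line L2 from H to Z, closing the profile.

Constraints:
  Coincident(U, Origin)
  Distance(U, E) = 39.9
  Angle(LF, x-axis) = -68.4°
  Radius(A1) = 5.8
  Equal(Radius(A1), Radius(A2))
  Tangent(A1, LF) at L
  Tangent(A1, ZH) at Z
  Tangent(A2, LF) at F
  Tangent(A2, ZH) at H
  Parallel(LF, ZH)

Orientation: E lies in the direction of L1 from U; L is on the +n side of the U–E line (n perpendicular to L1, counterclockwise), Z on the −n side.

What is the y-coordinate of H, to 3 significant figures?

-39.2

The slot axis is L1's direction at -68.4°, so u = (cos -68.4°, sin -68.4°) = (0.368, -0.930) and n = (−sin -68.4°, cos -68.4°) = (0.930, 0.368). U is at the origin and E lies 39.9 along u from U, so E = 39.9·u = (14.7, -37.1). Tangency of A1 to both parallel lines with radius 5.8 puts L and Z at U ± 5.8·n: L = (5.39, 2.14), Z = (-5.39, -2.14). Equal radii place F and H the same way about E: F = E + 5.8·n = (20.1, -35.0), H = E − 5.8·n = (9.30, -39.2). So H.y = -39.2.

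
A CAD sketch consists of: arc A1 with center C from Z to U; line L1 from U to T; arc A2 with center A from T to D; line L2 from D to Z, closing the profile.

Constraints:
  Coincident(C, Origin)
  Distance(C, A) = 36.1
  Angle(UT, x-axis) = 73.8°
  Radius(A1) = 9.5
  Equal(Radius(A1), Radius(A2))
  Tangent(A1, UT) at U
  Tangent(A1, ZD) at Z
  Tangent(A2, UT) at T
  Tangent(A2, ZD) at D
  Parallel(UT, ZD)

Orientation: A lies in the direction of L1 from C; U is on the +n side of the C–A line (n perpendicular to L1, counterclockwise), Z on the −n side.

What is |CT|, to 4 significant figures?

37.33

Tangency of A1 to both parallel lines with radius 9.5 puts U and Z at C ± 9.5·n: U = (-9.123, 2.650), Z = (9.123, -2.650). Equal radii place T and D the same way about A: T = A + 9.5·n = (0.9488, 37.32), D = A − 9.5·n = (19.19, 32.02). Then |CT| = |T − C| = 37.33.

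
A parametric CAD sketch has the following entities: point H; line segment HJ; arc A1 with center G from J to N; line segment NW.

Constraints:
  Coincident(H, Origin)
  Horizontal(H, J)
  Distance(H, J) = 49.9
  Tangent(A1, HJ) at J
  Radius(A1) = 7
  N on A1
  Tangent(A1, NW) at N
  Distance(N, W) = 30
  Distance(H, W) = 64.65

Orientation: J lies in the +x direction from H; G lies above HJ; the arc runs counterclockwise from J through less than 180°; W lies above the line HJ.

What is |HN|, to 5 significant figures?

57.389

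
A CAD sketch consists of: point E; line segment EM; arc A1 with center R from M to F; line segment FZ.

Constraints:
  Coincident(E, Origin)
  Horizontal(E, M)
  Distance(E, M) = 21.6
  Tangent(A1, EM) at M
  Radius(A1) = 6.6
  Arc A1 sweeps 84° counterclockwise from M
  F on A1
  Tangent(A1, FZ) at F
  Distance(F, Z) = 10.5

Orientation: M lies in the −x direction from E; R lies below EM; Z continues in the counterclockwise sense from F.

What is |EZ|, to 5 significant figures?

33.521

E is at the origin; E and M share the same y with |EM| = 21.6 and M on the −x side, so M = (-21.600, 0.0000). The tangent condition forces RM to be normal to EM, so R = M + (0, -6.6) = (-21.600, -6.6000). On A1, M sits at bearing 90° from R; an 84° counterclockwise sweep puts F at bearing 174°, so F = R + 6.6·(cos 174°, sin 174°) = (-28.164, -5.9101). Tangency of A1 to FZ means the radius RF is perpendicular to FZ, so FZ runs along (−sin 174°, cos 174°); with |FZ| = 10.5, Z = (-29.261, -16.353). Then |EZ| = |Z − E| = 33.521.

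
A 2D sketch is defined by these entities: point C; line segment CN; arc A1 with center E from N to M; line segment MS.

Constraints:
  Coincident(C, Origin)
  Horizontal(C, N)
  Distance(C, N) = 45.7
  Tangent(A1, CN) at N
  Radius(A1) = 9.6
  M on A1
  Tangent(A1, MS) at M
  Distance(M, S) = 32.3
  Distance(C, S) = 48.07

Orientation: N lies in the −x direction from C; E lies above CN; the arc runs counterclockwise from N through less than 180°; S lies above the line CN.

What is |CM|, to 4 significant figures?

37.11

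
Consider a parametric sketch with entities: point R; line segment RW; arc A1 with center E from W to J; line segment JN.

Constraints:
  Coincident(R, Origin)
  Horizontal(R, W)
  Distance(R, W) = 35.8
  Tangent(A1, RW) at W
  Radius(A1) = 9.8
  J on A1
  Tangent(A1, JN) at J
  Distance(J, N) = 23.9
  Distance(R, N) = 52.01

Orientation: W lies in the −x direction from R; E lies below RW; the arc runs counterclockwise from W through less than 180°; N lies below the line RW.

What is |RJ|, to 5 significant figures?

46.912

R is at the origin; RW is horizontal with |RW| = 35.8 and W on the −x side, so W = (-35.800, 0.0000). A1 meets RW tangentially, so EW is at right angles to RW, so E = W + (0, -9.8) = (-35.800, -9.8000). Since EJ ⟂ JN (tangency), |EN| = √(9.8² + 23.9²) = 25.831 regardless of where J sits on A1. So N lies on both circle(R, 52.01) and circle(E, 25.831); the below-RW intersection is N = (-37.973, -35.540). J is the foot of the tangent from N: J = (-45.148, -12.742).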